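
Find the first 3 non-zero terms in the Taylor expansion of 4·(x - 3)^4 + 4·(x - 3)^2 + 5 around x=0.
220·x^2 - 456·x + 365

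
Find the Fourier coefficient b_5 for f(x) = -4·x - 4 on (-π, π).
b_5 = (1/π) ∫_{-π}^{π} f(x)·sin(5x) dx.
Evaluate the integral (use parity and integration by parts as needed): b_5 = -8/5.

Final answer: -8/5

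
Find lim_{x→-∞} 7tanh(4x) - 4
Evaluate the dominant behaviour as x → -∞; each term tends to a finite value or vanishes.
Limit = -11.

Final answer: -11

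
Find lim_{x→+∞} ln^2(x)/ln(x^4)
This is an ∞/∞ indeterminate form as x → +∞.
Write ln(x^4) = 4·ln(x), reducing the quotient to ln(x)/4 → ∞.
Limit = ∞.

Final answer: ∞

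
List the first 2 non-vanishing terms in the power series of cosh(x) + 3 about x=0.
x^2/2 + 4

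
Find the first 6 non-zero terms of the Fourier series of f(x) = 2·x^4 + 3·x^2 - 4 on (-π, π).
(84 - 16·π^2)·cos(x) + (-3 + 4·π^2)·cos(2·x) + (-16·π^2/9 - 4/27)·cos(3·x) + (3/8 + π^2)·cos(4·x) + (-16·π^2/25 - 204/625)·cos(5·x) - 4 + π^2 + 2·π^4/5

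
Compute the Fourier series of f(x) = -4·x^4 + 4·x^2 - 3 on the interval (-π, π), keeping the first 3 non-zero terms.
(-208 + 32·π^2)·cos(x) + (16 - 8·π^2)·cos(2·x) - 4·π^4/5 - 3 + 4·π^2/3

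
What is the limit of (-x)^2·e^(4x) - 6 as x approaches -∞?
The product is a 0·∞ indeterminate form at x → -∞.
Rewrite the product as (-x)^2 / e^(-4x) (an ∞/∞ form) and apply L'Hôpital, or use the standard hierarchy e^(4|x|) ≫ |(-x)^2| as x → -∞.
The indeterminate product → 0, so the limit = -6.

Final answer: -6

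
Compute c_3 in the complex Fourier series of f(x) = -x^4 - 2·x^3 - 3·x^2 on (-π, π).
Compute the real Fourier coefficients first: a_3 = 20/27 + 8·π^2/9, b_3 = 8/9 - 4·π^2/3.
Then c_3 = (a_3 − i·b_3)/2 = 10/27 + 4·π^2/9 - 4·i/9 + 2·i·π^2/3.

Final answer: 10/27 + 4·π^2/9 - 4·i/9 + 2·i·π^2/3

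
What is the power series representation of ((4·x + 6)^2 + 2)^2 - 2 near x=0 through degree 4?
256·x^4 + 1536·x^3 + 3520·x^2 + 3648·x + 1442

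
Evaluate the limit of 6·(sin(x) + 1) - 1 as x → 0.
Direct substitution at x = 0 gives 5.

Final answer: 5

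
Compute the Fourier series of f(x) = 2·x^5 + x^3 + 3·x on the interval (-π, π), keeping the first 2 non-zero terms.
(-78·π^2 + 4·π^4 + 474)·sin(x) + (-2·π^4 - 33/2 + 9·π^2)·sin(2·x)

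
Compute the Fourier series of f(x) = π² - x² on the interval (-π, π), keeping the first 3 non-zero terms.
4·cos(x) - cos(2·x) + 2·π^2/3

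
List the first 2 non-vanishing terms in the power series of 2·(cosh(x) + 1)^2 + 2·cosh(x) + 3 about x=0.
5·x^2 + 13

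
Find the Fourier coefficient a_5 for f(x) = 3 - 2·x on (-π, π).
a_5 = (1/π) ∫_{-π}^{π} f(x)·cos(5x) dx.
Evaluate the integral (use parity and integration by parts as needed): a_5 = 0.

Final answer: 0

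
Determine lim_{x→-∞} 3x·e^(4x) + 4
The product is a 0·∞ indeterminate form at x → -∞.
Rewrite the product as 3x / e^(-4x) (an ∞/∞ form) and apply L'Hôpital, or use the standard hierarchy e^(4|x|) ≫ |x| as x → -∞.
The indeterminate product → 0, so the limit = 4.

Final answer: 4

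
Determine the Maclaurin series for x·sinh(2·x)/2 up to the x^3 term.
x^2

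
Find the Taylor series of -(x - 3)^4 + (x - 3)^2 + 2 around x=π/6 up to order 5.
-70 - 53·π^2/36 - π^4/1296 + π^3/18 + 17·π + (-53·π/3 - π^3/54 + π^2 + 102)·(x - π/6) + (-53 - π^2/6 + 6·π)·(x - π/6)^2 + (12 - 2·π/3)·(x - π/6)^3 - (x - π/6)^4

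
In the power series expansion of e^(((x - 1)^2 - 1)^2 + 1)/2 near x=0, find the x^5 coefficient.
Expand to order 5: e^(((x - 1)^2 - 1)^2 + 1)/2 = -8·e·x^5 + 9·e·x^4/2 - 2·e·x^3 + 2·e·x^2 + e/2 + O(x^6).
The coefficient of x^5 is -8·e.

Final answer: -8·e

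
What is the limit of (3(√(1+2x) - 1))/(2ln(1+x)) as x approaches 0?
Both numerator and denominator → 0 as x → 0; this is a 0/0 indeterminate form.
Expand each to leading order near x = 0: numerator ~ 3·x, denominator ~ 2·x.
The limit of the ratio is 3/2.

Final answer: 3/2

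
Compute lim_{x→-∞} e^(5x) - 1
Evaluate the dominant behaviour as x → -∞; each term tends to a finite value or vanishes.
Limit = -1.

Final answer: -1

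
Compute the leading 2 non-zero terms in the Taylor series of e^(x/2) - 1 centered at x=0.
x^2/8 + x/2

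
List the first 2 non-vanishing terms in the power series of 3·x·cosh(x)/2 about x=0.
3·x^3/4 + 3·x/2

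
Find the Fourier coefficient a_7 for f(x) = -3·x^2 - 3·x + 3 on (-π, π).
a_7 = (1/π) ∫_{-π}^{π} f(x)·cos(7x) dx.
Evaluate the integral (use parity and integration by parts as needed): a_7 = 12/49.

Final answer: 12/49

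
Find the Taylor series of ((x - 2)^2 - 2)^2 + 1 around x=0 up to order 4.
x^4 - 8·x^3 + 20·x^2 - 16·x + 5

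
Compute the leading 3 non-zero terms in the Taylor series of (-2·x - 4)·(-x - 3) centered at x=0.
2·x^2 + 10·x + 12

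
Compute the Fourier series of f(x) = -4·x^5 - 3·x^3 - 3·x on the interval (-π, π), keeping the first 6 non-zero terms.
(-930 - 8·π^4 + 154·π^2)·sin(x) + (-17·π^2 + 57/2 + 4·π^4)·sin(2·x) + (-8·π^4/3 - 374/81 + 106·π^2/27)·sin(3·x) + (-π^2 + 15/8 + 2·π^4)·sin(4·x) + (-8·π^4/5 - 762/625 + 2·π^2/25)·sin(5·x) + (155/162 + 7·π^2/27 + 4·π^4/3)·sin(6·x)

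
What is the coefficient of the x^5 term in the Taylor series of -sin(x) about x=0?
Expand to order 5: -sin(x) = -x^5/120 + x^3/6 - x + O(x^6).
The coefficient of x^5 is -1/120.

Final answer: -1/120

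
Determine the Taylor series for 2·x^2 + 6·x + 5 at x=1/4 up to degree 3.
53/8 + 7·(x - 1/4) + 2·(x - 1/4)^2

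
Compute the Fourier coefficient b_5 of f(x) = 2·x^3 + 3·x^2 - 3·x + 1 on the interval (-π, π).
b_5 = (1/π) ∫_{-π}^{π} f(x)·sin(5x) dx.
Evaluate the integral (use parity and integration by parts as needed): b_5 = -174/125 + 4·π^2/5.

Final answer: -174/125 + 4·π^2/5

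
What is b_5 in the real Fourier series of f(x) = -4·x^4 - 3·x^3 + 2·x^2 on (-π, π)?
b_5 = (1/π) ∫_{-π}^{π} f(x)·sin(5x) dx.
Evaluate the integral (use parity and integration by parts as needed): b_5 = 36/125 - 6·π^2/5.

Final answer: 36/125 - 6·π^2/5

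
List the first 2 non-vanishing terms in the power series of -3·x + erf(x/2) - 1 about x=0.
x·(-3 + 1/√(π)) - 1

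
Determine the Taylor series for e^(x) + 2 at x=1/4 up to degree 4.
e^(1/4) + 2 + e^(1/4)·(x - 1/4) + e^(1/4)·(x - 1/4)^2/2 + e^(1/4)·(x - 1/4)^3/6 + e^(1/4)·(x - 1/4)^4/24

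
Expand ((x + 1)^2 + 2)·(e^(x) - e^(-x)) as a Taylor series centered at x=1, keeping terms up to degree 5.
(-6 + 6·e^(2))·e^(-1) + (2 + 10·e^(2))·e^(-1)·(x - 1) + 8·e·(x - 1)^2 + 4·e·(x - 1)^3 + (-1 + 17·e^(2))·e^(-1)·(x - 1)^4/12 + (3 + 23·e^(2))·e^(-1)·(x - 1)^5/60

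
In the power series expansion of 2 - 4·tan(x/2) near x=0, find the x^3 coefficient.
Expand to order 3: 2 - 4·tan(x/2) = -x^3/6 - 2·x + 2 + O(x^4).
The coefficient of x^3 is -1/6.

Final answer: -1/6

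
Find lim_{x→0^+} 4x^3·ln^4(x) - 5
The product is a 0·∞ indeterminate form at x → 0⁺.
Rewrite the product as 4·ln^4(x) / x^(-3) and apply L'Hôpital, or use the standard hierarchy x^(-3) ≫ |ln x|^4 as x → 0⁺.
The indeterminate product → 0, so the limit = -5.

Final answer: -5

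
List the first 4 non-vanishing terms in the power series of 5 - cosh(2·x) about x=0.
-4·x^6/45 - 2·x^4/3 - 2·x^2 + 4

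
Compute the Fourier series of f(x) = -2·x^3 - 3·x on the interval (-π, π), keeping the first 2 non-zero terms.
(18 - 4·π^2)·sin(x) + 2·π^2·sin(2·x)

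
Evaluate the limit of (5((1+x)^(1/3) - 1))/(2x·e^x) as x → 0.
Both numerator and denominator → 0 as x → 0; this is a 0/0 indeterminate form.
Expand each to leading order near x = 0: numerator ~ 5·x/3, denominator ~ 2·x.
The limit of the ratio is 5/6.

Final answer: 5/6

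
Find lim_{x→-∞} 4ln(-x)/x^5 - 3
The quotient is an ∞/∞ indeterminate form as x → -∞.
Compare growth rates of the dominant terms (exponentials ≫ polynomials ≫ logarithms), or apply L'Hôpital's rule; the quotient → 0.
Adding the constant: 0 - 3 = -3. Limit = -3.

Final answer: -3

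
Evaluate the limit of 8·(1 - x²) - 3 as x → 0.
Direct substitution at x = 0 gives 5.

Final answer: 5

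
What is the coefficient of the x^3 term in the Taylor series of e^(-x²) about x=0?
Expand to order 3: e^(-x²) = 1 - x^2 + O(x^4).
The coefficient of x^3 is 0.

Final answer: 0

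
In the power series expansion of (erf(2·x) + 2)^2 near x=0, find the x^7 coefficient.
Expand to order 7: (erf(2·x) + 2)^2 = -512·x^7/(21·√(π)) + 3584·x^6/(45·π) + 128·x^5/(5·√(π)) - 128·x^4/(3·π) - 64·x^3/(3·√(π)) + 16·x^2/π + 16·x/√(π) + 4 + O(x^8).
The coefficient of x^7 is -512/(21·√(π)).

Final answer: -512/(21·√(π))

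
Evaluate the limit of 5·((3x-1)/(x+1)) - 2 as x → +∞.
Evaluate the dominant behaviour as x → +∞; each term tends to a finite value or vanishes.
Limit = 13.

Final answer: 13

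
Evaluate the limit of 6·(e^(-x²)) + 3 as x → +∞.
Evaluate the dominant behaviour as x → +∞; each term tends to a finite value or vanishes.
Limit = 3.

Final answer: 3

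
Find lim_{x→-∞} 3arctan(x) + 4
Evaluate the dominant behaviour as x → -∞; each term tends to a finite value or vanishes.
Limit = 4 - 3·π/2.

Final answer: 4 - 3·π/2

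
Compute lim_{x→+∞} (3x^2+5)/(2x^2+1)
This is an ∞/∞ indeterminate form as x → +∞.
Divide numerator and denominator by x^2 and let the lower-order terms vanish; the leading terms give 3/2.
Limit = 3/2.

Final answer: 3/2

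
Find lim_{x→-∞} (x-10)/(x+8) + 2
Evaluate the dominant behaviour as x → -∞; each term tends to a finite value or vanishes.
Limit = 3.

Final answer: 3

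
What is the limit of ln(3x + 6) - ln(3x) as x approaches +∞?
This is an ∞ − ∞ indeterminate form.
Combine the logarithms: ln(3x+6) − ln(3x) = ln((3x+6)/(3x)) = ln(1 + 6/(3x)) → ln(1) = 0.
Limit = 0.

Final answer: 0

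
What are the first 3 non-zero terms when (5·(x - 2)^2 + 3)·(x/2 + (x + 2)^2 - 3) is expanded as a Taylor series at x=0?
-62·x^2 + 167·x/2 + 23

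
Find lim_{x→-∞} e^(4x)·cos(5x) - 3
Evaluate the dominant behaviour as x → -∞; each term tends to a finite value or vanishes.
Limit = -3.

Final answer: -3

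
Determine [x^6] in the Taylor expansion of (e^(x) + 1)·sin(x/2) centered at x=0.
Expand to order 6: (e^(x) + 1)·sin(x/2) = 11·x^6/11520 + 7·x^5/640 + x^4/16 + 5·x^3/24 + x^2/2 + x + O(x^7).
The coefficient of x^6 is 11/11520.

Final answer: 11/11520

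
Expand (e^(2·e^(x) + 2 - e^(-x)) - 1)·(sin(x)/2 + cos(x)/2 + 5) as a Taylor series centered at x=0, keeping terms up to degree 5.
x^5·(-1/240 + 10037·e^(3)/240) + x^4·(-1/48 + 335·e^(3)/8) + x^3·(1/12 + 449·e^(3)/12) + x^2·(1/4 + 115·e^(3)/4) + x·(-1/2 + 17·e^(3)) - 11/2 + 11·e^(3)/2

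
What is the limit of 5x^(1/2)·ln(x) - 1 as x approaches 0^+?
The product is a 0·∞ indeterminate form at x → 0⁺.
Rewrite the product as 5·ln(x) / x^(-1/2) and apply L'Hôpital, or use the standard hierarchy x^(-1/2) ≫ |ln x| as x → 0⁺.
The indeterminate product → 0, so the limit = -1.

Final answer: -1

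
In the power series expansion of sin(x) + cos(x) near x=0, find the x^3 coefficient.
Expand to order 3: sin(x) + cos(x) = -x^3/6 - x^2/2 + x + 1 + O(x^4).
The coefficient of x^3 is -1/6.

Final answer: -1/6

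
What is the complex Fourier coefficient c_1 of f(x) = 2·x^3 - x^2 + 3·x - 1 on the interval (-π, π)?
Compute the real Fourier coefficients first: a_1 = 4, b_1 = -18 + 4·π^2.
Then c_1 = (a_1 − i·b_1)/2 = 2 - 2·i·π^2 + 9·i.

Final answer: 2 - 2·i·π^2 + 9·i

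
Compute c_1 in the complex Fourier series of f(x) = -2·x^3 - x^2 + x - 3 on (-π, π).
Compute the real Fourier coefficients first: a_1 = 4, b_1 = 26 - 4·π^2.
Then c_1 = (a_1 − i·b_1)/2 = 2 - 13·i + 2·i·π^2.

Final answer: 2 - 13·i + 2·i·π^2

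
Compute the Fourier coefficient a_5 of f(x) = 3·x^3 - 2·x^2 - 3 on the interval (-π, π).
a_5 = (1/π) ∫_{-π}^{π} f(x)·cos(5x) dx.
Evaluate the integral (use parity and integration by parts as needed): a_5 = 8/25.

Final answer: 8/25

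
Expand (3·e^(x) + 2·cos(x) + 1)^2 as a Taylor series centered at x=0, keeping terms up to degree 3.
9·x^3 + 15·x^2 + 36·x + 36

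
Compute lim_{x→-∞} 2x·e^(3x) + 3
The product is a 0·∞ indeterminate form at x → -∞.
Rewrite the product as 2x / e^(-3x) (an ∞/∞ form) and apply L'Hôpital, or use the standard hierarchy e^(3|x|) ≫ |x| as x → -∞.
The indeterminate product → 0, so the limit = 3.

Final answer: 3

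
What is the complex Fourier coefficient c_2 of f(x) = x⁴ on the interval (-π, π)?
Compute the real Fourier coefficients first: a_2 = -3 + 2·π^2, b_2 = 0.
Then c_2 = (a_2 − i·b_2)/2 = -3/2 + π^2.

Final answer: -3/2 + π^2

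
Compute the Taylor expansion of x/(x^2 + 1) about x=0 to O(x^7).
x^5 - x^3 + x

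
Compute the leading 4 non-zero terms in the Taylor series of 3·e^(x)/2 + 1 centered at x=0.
x^3/4 + 3·x^2/4 + 3·x/2 + 5/2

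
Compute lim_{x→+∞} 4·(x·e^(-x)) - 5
Evaluate the dominant behaviour as x → +∞; each term tends to a finite value or vanishes.
Limit = -5.

Final answer: -5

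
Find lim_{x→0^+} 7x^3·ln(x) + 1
The product is a 0·∞ indeterminate form at x → 0⁺.
Rewrite the product as 7·ln(x) / x^(-3) and apply L'Hôpital, or use the standard hierarchy x^(-3) ≫ |ln x| as x → 0⁺.
The indeterminate product → 0, so the limit = 1.

Final answer: 1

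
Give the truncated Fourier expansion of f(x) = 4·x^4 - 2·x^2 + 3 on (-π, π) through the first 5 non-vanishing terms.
(200 - 32·π^2)·cos(x) + (-14 + 8·π^2)·cos(2·x) + (88/27 - 32·π^2/9)·cos(3·x) + (-5/4 + 2·π^2)·cos(4·x) - 2·π^2/3 + 3 + 4·π^4/5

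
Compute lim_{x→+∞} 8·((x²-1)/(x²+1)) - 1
Evaluate the dominant behaviour as x → +∞; each term tends to a finite value or vanishes.
Limit = 7.

Final answer: 7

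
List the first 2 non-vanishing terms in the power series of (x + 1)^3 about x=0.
3·x + 1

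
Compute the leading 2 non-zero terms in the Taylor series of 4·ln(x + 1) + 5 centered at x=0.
4·x + 5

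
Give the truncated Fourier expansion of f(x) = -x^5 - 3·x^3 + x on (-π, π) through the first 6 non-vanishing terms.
(-202 - 2·π^4 + 34·π^2)·sin(x) + (-2·π^2 + 2 + π^4)·sin(2·x) + (-2·π^4/3 - 14·π^2/27 + 82/81)·sin(3·x) + (-53/64 + 7·π^2/8 + π^4/2)·sin(4·x) + (-2·π^4/5 - 22·π^2/25 + 382/625)·sin(5·x) + (-38/81 + 22·π^2/27 + π^4/3)·sin(6·x)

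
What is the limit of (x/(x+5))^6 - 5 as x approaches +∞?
As x → +∞: x/(x+5) = 1/(1 + 5/x) → 1, and the 6th power of a limit-1 base also → 1; with the additive constant, 1 - 5 = -4.
Limit = -4.

Final answer: -4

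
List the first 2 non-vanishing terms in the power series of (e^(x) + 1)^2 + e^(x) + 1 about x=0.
5·x + 6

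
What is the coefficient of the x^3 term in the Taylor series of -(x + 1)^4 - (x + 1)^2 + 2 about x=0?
Expand to order 3: -(x + 1)^4 - (x + 1)^2 + 2 = -4·x^3 - 7·x^2 - 6·x + O(x^4).
The coefficient of x^3 is -4.

Final answer: -4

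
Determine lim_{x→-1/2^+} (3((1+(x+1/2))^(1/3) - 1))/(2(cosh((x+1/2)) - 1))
Both numerator and denominator → 0 as x → -1/2^+; this is a 0/0 indeterminate form.
Expand each to leading order near x = -1/2: numerator ~ (x + 1/2), denominator ~ (x + 1/2)^2.
The limit of the ratio is ∞.

Final answer: ∞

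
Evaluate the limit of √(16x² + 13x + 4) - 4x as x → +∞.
As x → +∞: multiply by the conjugate to get (13x+4)/(√(16x²+13x+4)+4x); the denominator ~ 8x, so the limit is 13/8.
Limit = 13/8.

Final answer: 13/8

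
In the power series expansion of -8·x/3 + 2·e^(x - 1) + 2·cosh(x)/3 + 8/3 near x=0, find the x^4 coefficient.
Expand to order 4: -8·x/3 + 2·e^(x - 1) + 2·cosh(x)/3 + 8/3 = x^4·(1/36 + e^(-1)/12) + x^3·e^(-1)/3 + x^2·(1/3 + e^(-1)) + x·(-8/3 + 2·e^(-1)) + 2·e^(-1) + 10/3 + O(x^5).
The coefficient of x^4 is 1/36 + e^(-1)/12.

Final answer: 1/36 + e^(-1)/12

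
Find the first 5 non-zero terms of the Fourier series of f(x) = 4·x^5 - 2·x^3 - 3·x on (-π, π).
(-164·π^2 + 8·π^4 + 978)·sin(x) + (-4·π^4 - 30 + 22·π^2)·sin(2·x) + (-196·π^2/27 + 230/81 + 8·π^4/3)·sin(3·x) + (-2·π^4 + 3/16 + 7·π^2/2)·sin(4·x) + (-52·π^2/25 - 438/625 + 8·π^4/5)·sin(5·x)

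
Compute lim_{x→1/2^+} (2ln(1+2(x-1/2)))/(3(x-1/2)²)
Both numerator and denominator → 0 as x → 1/2^+; this is a 0/0 indeterminate form.
Expand each to leading order near x = 1/2: numerator ~ 4·(x - 1/2), denominator ~ 3·(x - 1/2)^2.
The limit of the ratio is ∞.

Final answer: ∞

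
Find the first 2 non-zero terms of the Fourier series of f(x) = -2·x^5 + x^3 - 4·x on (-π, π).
(-500 - 4·π^4 + 82·π^2)·sin(x) + (-11·π^2 + 41/2 + 2·π^4)·sin(2·x)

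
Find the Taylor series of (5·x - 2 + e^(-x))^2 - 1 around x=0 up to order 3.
13·x^3/3 + 15·x^2 - 8·x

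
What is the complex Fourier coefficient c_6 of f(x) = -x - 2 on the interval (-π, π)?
Compute the real Fourier coefficients first: a_6 = 0, b_6 = 1/3.
Then c_6 = (a_6 − i·b_6)/2 = -i/6.

Final answer: -i/6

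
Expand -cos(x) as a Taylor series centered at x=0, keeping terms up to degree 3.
x^2/2 - 1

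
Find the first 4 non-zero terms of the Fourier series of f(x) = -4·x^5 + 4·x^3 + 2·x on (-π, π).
(-1004 - 8·π^4 + 168·π^2)·sin(x) + (-24·π^2 + 34 + 4·π^4)·sin(2·x) + (-8·π^4/3 - 356/81 + 232·π^2/27)·sin(3·x) + (-9·π^2/2 + 11/16 + 2·π^4)·sin(4·x)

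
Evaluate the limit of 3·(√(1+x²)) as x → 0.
Direct substitution at x = 0 gives 3.

Final answer: 3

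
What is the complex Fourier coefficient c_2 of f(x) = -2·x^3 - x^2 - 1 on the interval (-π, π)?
Compute the real Fourier coefficients first: a_2 = -1, b_2 = -3 + 2·π^2.
Then c_2 = (a_2 − i·b_2)/2 = -1/2 - i·π^2 + 3·i/2.

Final answer: -1/2 - i·π^2 + 3·i/2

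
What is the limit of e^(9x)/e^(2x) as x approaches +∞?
This is an ∞/∞ indeterminate form as x → +∞.
Rewrite e^(9x)/e^(2x) = e^((9−2)x) = e^(7x); the exponent coefficient is 7 > 0 so e^(7x) → ∞.
Limit = ∞.

Final answer: ∞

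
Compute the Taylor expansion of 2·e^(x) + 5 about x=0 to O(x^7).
x^6/360 + x^5/60 + x^4/12 + x^3/3 + x^2 + 2·x + 7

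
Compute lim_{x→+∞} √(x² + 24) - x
This is an ∞ − ∞ indeterminate form.
Multiply and divide by the conjugate √(x²+24) + x; the x² terms cancel, leaving 24/(√(x²+24)+x) → 0.
Limit = 0.

Final answer: 0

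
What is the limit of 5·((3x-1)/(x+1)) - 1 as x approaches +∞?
Evaluate the dominant behaviour as x → +∞; each term tends to a finite value or vanishes.
Limit = 14.

Final answer: 14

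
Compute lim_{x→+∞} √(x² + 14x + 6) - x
This is an ∞ − ∞ indeterminate form.
Multiply and divide by the conjugate √(x²+14x + 6) + x; the x² terms cancel, leaving (14x + 6)/(√(x²+14x + 6)+x) → 14/2 = 7.
Limit = 7.

Final answer: 7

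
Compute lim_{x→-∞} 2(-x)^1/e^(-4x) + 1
The quotient is an ∞/∞ indeterminate form as x → -∞.
Compare growth rates of the dominant terms (exponentials ≫ polynomials ≫ logarithms), or apply L'Hôpital's rule; the quotient → 0.
Adding the constant: 0 + 1 = 1. Limit = 1.

Final answer: 1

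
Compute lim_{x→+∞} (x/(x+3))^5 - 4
As x → +∞: x/(x+3) = 1/(1 + 3/x) → 1, and the 5th power of a limit-1 base also → 1; with the additive constant, 1 - 4 = -3.
Limit = -3.

Final answer: -3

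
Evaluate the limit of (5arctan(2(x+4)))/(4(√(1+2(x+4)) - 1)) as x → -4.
Both numerator and denominator → 0 as x → -4; this is a 0/0 indeterminate form.
Expand each to leading order near x = -4: numerator ~ 10·(x + 4), denominator ~ 4·(x + 4).
The limit of the ratio is 5/2.

Final answer: 5/2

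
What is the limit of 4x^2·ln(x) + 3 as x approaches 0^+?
The product is a 0·∞ indeterminate form at x → 0⁺.
Rewrite the product as 4·ln(x) / x^(-2) and apply L'Hôpital, or use the standard hierarchy x^(-2) ≫ |ln x| as x → 0⁺.
The indeterminate product → 0, so the limit = 3.

Final answer: 3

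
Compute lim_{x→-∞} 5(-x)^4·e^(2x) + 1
The product is a 0·∞ indeterminate form at x → -∞.
Rewrite the product as 5(-x)^4 / e^(-2x) (an ∞/∞ form) and apply L'Hôpital, or use the standard hierarchy e^(2|x|) ≫ |(-x)^4| as x → -∞.
The indeterminate product → 0, so the limit = 1.

Final answer: 1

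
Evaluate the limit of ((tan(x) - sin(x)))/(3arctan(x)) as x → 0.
Both numerator and denominator → 0 as x → 0; this is a 0/0 indeterminate form.
Expand each to leading order near x = 0: numerator ~ x^3/2, denominator ~ 3·x.
The limit of the ratio is 0.

Final answer: 0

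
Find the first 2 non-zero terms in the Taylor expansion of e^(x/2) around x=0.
x/2 + 1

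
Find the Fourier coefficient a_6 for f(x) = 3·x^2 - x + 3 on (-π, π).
a_6 = (1/π) ∫_{-π}^{π} f(x)·cos(6x) dx.
Evaluate the integral (use parity and integration by parts as needed): a_6 = 1/3.

Final answer: 1/3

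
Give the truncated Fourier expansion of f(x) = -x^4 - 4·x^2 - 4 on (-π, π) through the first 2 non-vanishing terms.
(-32 + 8·π^2)·cos(x) - π^4/5 - 4·π^2/3 - 4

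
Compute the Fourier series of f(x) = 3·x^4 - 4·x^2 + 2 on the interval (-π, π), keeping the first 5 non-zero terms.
(160 - 24·π^2)·cos(x) + (-13 + 6·π^2)·cos(2·x) + (32/9 - 8·π^2/3)·cos(3·x) + (-25/16 + 3·π^2/2)·cos(4·x) - 4·π^2/3 + 2 + 3·π^4/5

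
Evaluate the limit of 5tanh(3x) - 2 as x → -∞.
Evaluate the dominant behaviour as x → -∞; each term tends to a finite value or vanishes.
Limit = -7.

Final answer: -7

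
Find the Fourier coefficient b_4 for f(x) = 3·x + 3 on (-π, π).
b_4 = (1/π) ∫_{-π}^{π} f(x)·sin(4x) dx.
Evaluate the integral (use parity and integration by parts as needed): b_4 = -3/2.

Final answer: -3/2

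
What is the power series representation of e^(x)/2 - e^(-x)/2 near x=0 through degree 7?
x^7/5040 + x^5/120 + x^3/6 + x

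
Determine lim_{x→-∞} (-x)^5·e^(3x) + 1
The product is a 0·∞ indeterminate form at x → -∞.
Rewrite the product as (-x)^5 / e^(-3x) (an ∞/∞ form) and apply L'Hôpital, or use the standard hierarchy e^(3|x|) ≫ |(-x)^5| as x → -∞.
The indeterminate product → 0, so the limit = 1.

Final answer: 1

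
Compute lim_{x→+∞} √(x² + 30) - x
This is an ∞ − ∞ indeterminate form.
Multiply and divide by the conjugate √(x²+30) + x; the x² terms cancel, leaving 30/(√(x²+30)+x) → 0.
Limit = 0.

Final answer: 0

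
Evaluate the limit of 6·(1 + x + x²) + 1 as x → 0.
Direct substitution at x = 0 gives 7.

Final answer: 7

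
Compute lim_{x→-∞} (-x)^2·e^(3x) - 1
The product is a 0·∞ indeterminate form at x → -∞.
Rewrite the product as (-x)^2 / e^(-3x) (an ∞/∞ form) and apply L'Hôpital, or use the standard hierarchy e^(3|x|) ≫ |(-x)^2| as x → -∞.
The indeterminate product → 0, so the limit = -1.

Final answer: -1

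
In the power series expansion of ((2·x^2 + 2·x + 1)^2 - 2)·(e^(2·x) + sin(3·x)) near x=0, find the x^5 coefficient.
Expand to order 5: ((2·x^2 + 2·x + 1)^2 - 2)·(e^(2·x) + sin(3·x)) = 265·x^5/24 + 140·x^4/3 + 355·x^3/6 + 26·x^2 - x - 1 + O(x^6).
The coefficient of x^5 is 265/24.

Final answer: 265/24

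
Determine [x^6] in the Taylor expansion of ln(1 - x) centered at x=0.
Expand to order 6: ln(1 - x) = -x^6/6 - x^5/5 - x^4/4 - x^3/3 - x^2/2 - x + O(x^7).
The coefficient of x^6 is -1/6.

Final answer: -1/6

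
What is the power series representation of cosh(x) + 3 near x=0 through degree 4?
x^4/24 + x^2/2 + 4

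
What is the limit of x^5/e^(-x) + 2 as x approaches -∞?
The quotient is an ∞/∞ indeterminate form as x → -∞.
Compare growth rates of the dominant terms (exponentials ≫ polynomials ≫ logarithms), or apply L'Hôpital's rule; the quotient → 0.
Adding the constant: 0 + 2 = 2. Limit = 2.

Final answer: 2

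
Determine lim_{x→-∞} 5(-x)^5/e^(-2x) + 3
The quotient is an ∞/∞ indeterminate form as x → -∞.
Compare growth rates of the dominant terms (exponentials ≫ polynomials ≫ logarithms), or apply L'Hôpital's rule; the quotient → 0.
Adding the constant: 0 + 3 = 3. Limit = 3.

Final answer: 3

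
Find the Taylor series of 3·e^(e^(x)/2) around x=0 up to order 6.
513·x^6·e^(1/2)/5120 + 257·x^5·e^(1/2)/1280 + 49·x^4·e^(1/2)/128 + 11·x^3·e^(1/2)/16 + 9·x^2·e^(1/2)/8 + 3·x·e^(1/2)/2 + 3·e^(1/2)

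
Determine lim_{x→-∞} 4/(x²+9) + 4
Evaluate the dominant behaviour as x → -∞; each term tends to a finite value or vanishes.
Limit = 4.

Final answer: 4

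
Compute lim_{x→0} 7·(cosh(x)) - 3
Direct substitution at x = 0 gives 4.

Final answer: 4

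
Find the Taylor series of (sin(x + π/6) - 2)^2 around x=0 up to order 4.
-x^4/4 + 3·x^2/2 - 3·√(3)·x/2 + 9/4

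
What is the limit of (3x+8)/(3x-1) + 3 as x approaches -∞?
Evaluate the dominant behaviour as x → -∞; each term tends to a finite value or vanishes.
Limit = 4.

Final answer: 4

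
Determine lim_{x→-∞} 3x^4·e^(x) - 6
The product is a 0·∞ indeterminate form at x → -∞.
Rewrite the product as 3x^4 / e^(-x) (an ∞/∞ form) and apply L'Hôpital, or use the standard hierarchy e^(|x|) ≫ |x^4| as x → -∞.
The indeterminate product → 0, so the limit = -6.

Final answer: -6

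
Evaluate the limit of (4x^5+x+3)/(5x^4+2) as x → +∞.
This is an ∞/∞ indeterminate form as x → +∞.
Divide numerator and denominator by x^5 and let the lower-order terms vanish; the numerator's degree 5 exceeds the denominator's degree 4, so the quotient diverges.
Limit = ∞.

Final answer: ∞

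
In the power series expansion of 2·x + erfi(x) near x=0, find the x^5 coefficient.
Expand to order 5: 2·x + erfi(x) = x^5/(5·√(π)) + 2·x^3/(3·√(π)) + x·(2/√(π) + 2) + O(x^6).
The coefficient of x^5 is 1/(5·√(π)).

Final answer: 1/(5·√(π))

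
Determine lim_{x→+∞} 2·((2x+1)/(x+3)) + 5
Evaluate the dominant behaviour as x → +∞; each term tends to a finite value or vanishes.
Limit = 9.

Final answer: 9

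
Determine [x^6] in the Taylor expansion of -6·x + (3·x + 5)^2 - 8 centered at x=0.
Expand to order 6: -6·x + (3·x + 5)^2 - 8 = 9·x^2 + 24·x + 17 + O(x^7).
The coefficient of x^6 is 0.

Final answer: 0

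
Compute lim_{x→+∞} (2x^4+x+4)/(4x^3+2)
This is an ∞/∞ indeterminate form as x → +∞.
Divide numerator and denominator by x^4 and let the lower-order terms vanish; the numerator's degree 4 exceeds the denominator's degree 3, so the quotient diverges.
Limit = ∞.

Final answer: ∞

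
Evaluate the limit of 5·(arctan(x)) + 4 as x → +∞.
Evaluate the dominant behaviour as x → +∞; each term tends to a finite value or vanishes.
Limit = 4 + 5·π/2.

Final answer: 4 + 5·π/2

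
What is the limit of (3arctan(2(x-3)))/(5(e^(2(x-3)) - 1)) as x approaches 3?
Both numerator and denominator → 0 as x → 3; this is a 0/0 indeterminate form.
Expand each to leading order near x = 3: numerator ~ 6·(x - 3), denominator ~ 10·(x - 3).
The limit of the ratio is 3/5.

Final answer: 3/5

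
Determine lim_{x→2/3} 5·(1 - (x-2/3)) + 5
Direct substitution at x = 2/3 gives 10.

Final answer: 10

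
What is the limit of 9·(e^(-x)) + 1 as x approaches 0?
Direct substitution at x = 0 gives 10.

Final answer: 10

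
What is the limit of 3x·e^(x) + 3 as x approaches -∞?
The product is a 0·∞ indeterminate form at x → -∞.
Rewrite the product as 3x / e^(-x) (an ∞/∞ form) and apply L'Hôpital, or use the standard hierarchy e^(|x|) ≫ |x| as x → -∞.
The indeterminate product → 0, so the limit = 3.

Final answer: 3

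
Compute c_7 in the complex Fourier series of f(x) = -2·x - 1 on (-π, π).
Compute the real Fourier coefficients first: a_7 = 0, b_7 = -4/7.
Then c_7 = (a_7 − i·b_7)/2 = 2·i/7.

Final answer: 2·i/7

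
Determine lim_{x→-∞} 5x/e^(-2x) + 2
The quotient is an ∞/∞ indeterminate form as x → -∞.
Compare growth rates of the dominant terms (exponentials ≫ polynomials ≫ logarithms), or apply L'Hôpital's rule; the quotient → 0.
Adding the constant: 0 + 2 = 2. Limit = 2.

Final answer: 2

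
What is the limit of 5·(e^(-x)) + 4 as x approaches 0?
Direct substitution at x = 0 gives 9.

Final answer: 9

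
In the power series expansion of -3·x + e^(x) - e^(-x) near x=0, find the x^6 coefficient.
Expand to order 6: -3·x + e^(x) - e^(-x) = x^5/60 + x^3/3 - x + O(x^7).
The coefficient of x^6 is 0.

Final answer: 0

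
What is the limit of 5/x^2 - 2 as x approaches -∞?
Evaluate the dominant behaviour as x → -∞; each term tends to a finite value or vanishes.
Limit = -2.

Final answer: -2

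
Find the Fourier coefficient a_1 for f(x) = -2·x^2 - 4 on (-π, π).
a_1 = (1/π) ∫_{-π}^{π} f(x)·cos(1x) dx.
Evaluate the integral (use parity and integration by parts as needed): a_1 = 8.

Final answer: 8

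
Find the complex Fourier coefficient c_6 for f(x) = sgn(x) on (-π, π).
Compute the real Fourier coefficients first: a_6 = 0, b_6 = 0.
Then c_6 = (a_6 − i·b_6)/2 = 0.

Final answer: 0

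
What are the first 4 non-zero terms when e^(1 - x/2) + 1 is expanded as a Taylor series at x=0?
-e·x^3/48 + e·x^2/8 - e·x/2 + 1 + e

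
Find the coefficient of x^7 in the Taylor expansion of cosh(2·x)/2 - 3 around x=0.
Expand to order 7: cosh(2·x)/2 - 3 = 2·x^6/45 + x^4/3 + x^2 - 5/2 + O(x^8).
The coefficient of x^7 is 0.

Final answer: 0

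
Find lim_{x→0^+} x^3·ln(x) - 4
The product is a 0·∞ indeterminate form at x → 0⁺.
Rewrite the product as ln(x) / x^(-3) and apply L'Hôpital, or use the standard hierarchy x^(-3) ≫ |ln x| as x → 0⁺.
The indeterminate product → 0, so the limit = -4.

Final answer: -4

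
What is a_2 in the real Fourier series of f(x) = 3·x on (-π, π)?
a_2 = (1/π) ∫_{-π}^{π} f(x)·cos(2x) dx.
Evaluate the integral (use parity and integration by parts as needed): a_2 = 0.

Final answer: 0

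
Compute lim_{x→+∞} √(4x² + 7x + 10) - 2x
As x → +∞: multiply by the conjugate to get (7x+10)/(√(4x²+7x+10)+2x); the denominator ~ 4x, so the limit is 7/4.
Limit = 7/4.

Final answer: 7/4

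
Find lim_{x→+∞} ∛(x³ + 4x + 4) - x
This is an ∞ − ∞ indeterminate form.
Multiply by (A² + AB + B²)/(A² + AB + B²) where A = ∛(x³+4x + 4), B = x to use A³ − B³ = (A−B)(A²+AB+B²); the x³ terms cancel, leaving (4x + 4)/(A²+AB+B²) with denominator ~ 3x², so the limit is 0.
Limit = 0.

Final answer: 0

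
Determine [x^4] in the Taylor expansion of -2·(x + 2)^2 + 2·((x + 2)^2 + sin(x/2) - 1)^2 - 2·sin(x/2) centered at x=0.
Expand to order 4: -2·(x + 2)^2 + 2·((x + 2)^2 + sin(x/2) - 1)^2 - 2·sin(x/2) = 13·x^4/8 + 427·x^3/24 + 101·x^2/2 + 45·x + 10 + O(x^5).
The coefficient of x^4 is 13/8.

Final answer: 13/8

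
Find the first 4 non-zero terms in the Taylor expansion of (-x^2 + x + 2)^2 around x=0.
-2·x^3 - 3·x^2 + 4·x + 4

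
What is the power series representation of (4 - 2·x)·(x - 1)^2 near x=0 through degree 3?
-2·x^3 + 8·x^2 - 10·x + 4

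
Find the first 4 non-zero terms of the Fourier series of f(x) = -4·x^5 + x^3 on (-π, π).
(-972 - 8·π^4 + 162·π^2)·sin(x) + (-21·π^2 + 63/2 + 4·π^4)·sin(2·x) + (-8·π^4/3 - 356/81 + 178·π^2/27)·sin(3·x) + (-3·π^2 + 9/8 + 2·π^4)·sin(4·x)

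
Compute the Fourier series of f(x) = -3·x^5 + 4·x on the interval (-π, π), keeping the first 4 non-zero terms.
(-712 - 6·π^4 + 120·π^2)·sin(x) + (-15·π^2 + 37/2 + 3·π^4)·sin(2·x) + (-2·π^4 - 8/27 + 40·π^2/9)·sin(3·x) + (-15·π^2/8 - 83/64 + 3·π^4/2)·sin(4·x)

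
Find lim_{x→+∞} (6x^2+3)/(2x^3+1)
This is an ∞/∞ indeterminate form as x → +∞.
Divide numerator and denominator by x^3 and let the lower-order terms vanish; the numerator's degree 2 is below the denominator's degree 3, so the quotient → 0.
Limit = 0.

Final answer: 0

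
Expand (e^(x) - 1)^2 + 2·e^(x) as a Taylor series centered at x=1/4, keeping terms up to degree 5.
1 + e^(1/2) + 2·e^(1/2)·(x - 1/4) + (-6·e^(3/4) - 2·e^(5/4) + 2·e^(1/2) + 6·e)·(x - 1/4)^2/(-3·e^(1/4) - e^(3/4) + 1 + 3·e^(1/2)) + (-12·e^(3/4) - 4·e^(5/4) + 4·e^(1/2) + 12·e)·(x - 1/4)^3/(-9·e^(1/4) - 3·e^(3/4) + 3 + 9·e^(1/2)) + (-6·e^(3/4) - 2·e^(5/4) + 2·e^(1/2) + 6·e)·(x - 1/4)^4/(-9·e^(1/4) - 3·e^(3/4) + 3 + 9·e^(1/2)) + (-12·e^(3/4) - 4·e^(5/4) + 4·e^(1/2) + 12·e)·(x - 1/4)^5/(-45·e^(1/4) - 15·e^(3/4) + 15 + 45·e^(1/2))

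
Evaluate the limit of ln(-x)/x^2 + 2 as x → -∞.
The quotient is an ∞/∞ indeterminate form as x → -∞.
Compare growth rates of the dominant terms (exponentials ≫ polynomials ≫ logarithms), or apply L'Hôpital's rule; the quotient → 0.
Adding the constant: 0 + 2 = 2. Limit = 2.

Final answer: 2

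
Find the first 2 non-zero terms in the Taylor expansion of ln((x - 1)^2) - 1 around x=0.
-2·x - 1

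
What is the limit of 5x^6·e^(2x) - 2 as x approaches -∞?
The product is a 0·∞ indeterminate form at x → -∞.
Rewrite the product as 5x^6 / e^(-2x) (an ∞/∞ form) and apply L'Hôpital, or use the standard hierarchy e^(2|x|) ≫ |x^6| as x → -∞.
The indeterminate product → 0, so the limit = -2.

Final answer: -2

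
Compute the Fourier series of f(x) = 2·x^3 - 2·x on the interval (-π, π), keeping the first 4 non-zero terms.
(-28 + 4·π^2)·sin(x) + (5 - 2·π^2)·sin(2·x) + (-20/9 + 4·π^2/3)·sin(3·x) + (11/8 - π^2)·sin(4·x)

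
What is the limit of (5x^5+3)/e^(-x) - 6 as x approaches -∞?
The quotient is an ∞/∞ indeterminate form as x → -∞.
Compare growth rates of the dominant terms (exponentials ≫ polynomials ≫ logarithms), or apply L'Hôpital's rule; the quotient → 0.
Adding the constant: 0 - 6 = -6. Limit = -6.

Final answer: -6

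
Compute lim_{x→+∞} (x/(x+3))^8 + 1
As x → +∞: x/(x+3) = 1/(1 + 3/x) → 1, and the 8th power of a limit-1 base also → 1; with the additive constant, 1 + 1 = 2.
Limit = 2.

Final answer: 2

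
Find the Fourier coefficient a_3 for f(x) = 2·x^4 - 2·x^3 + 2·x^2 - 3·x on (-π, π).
a_3 = (1/π) ∫_{-π}^{π} f(x)·cos(3x) dx.
Evaluate the integral (use parity and integration by parts as needed): a_3 = 8/27 - 16·π^2/9.

Final answer: 8/27 - 16·π^2/9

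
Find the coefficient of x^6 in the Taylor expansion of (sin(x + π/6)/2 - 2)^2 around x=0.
Expand to order 6: (sin(x + π/6)/2 - 2)^2 = x^6/144 + √(3)·x^5/120 - x^4/12 + √(3)·x^3/12 + 5·x^2/8 - 7·√(3)·x/8 + 49/16 + O(x^7).
The coefficient of x^6 is 1/144.

Final answer: 1/144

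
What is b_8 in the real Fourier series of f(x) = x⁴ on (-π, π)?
b_8 = (1/π) ∫_{-π}^{π} f(x)·sin(8x) dx.
Evaluate the integral (use parity and integration by parts as needed): b_8 = 0.

Final answer: 0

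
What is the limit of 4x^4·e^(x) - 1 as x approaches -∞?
The product is a 0·∞ indeterminate form at x → -∞.
Rewrite the product as 4x^4 / e^(-x) (an ∞/∞ form) and apply L'Hôpital, or use the standard hierarchy e^(|x|) ≫ |x^4| as x → -∞.
The indeterminate product → 0, so the limit = -1.

Final answer: -1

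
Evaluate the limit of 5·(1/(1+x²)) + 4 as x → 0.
Direct substitution at x = 0 gives 9.

Final answer: 9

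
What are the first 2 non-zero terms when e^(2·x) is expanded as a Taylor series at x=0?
2·x + 1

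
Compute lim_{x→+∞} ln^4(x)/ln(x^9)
This is an ∞/∞ indeterminate form as x → +∞.
Write ln(x^9) = 9·ln(x), reducing the quotient to ln^3(x)/9 → ∞.
Limit = ∞.

Final answer: ∞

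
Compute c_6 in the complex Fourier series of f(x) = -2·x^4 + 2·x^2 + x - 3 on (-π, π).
Compute the real Fourier coefficients first: a_6 = 8/27 - 4·π^2/9, b_6 = -1/3.
Then c_6 = (a_6 − i·b_6)/2 = -2·π^2/9 + 4/27 + i/6.

Final answer: -2·π^2/9 + 4/27 + i/6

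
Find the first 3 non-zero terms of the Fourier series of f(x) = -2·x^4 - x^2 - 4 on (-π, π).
(-92 + 16·π^2)·cos(x) + (5 - 4·π^2)·cos(2·x) - 2·π^4/5 - 4 - π^2/3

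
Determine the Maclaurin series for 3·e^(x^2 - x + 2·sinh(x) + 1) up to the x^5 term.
143·e·x^5/40 + 33·e·x^4/8 + 9·e·x^3/2 + 9·e·x^2/2 + 3·e·x + 3·e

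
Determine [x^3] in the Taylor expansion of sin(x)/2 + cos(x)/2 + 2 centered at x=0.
Expand to order 3: sin(x)/2 + cos(x)/2 + 2 = -x^3/12 - x^2/4 + x/2 + 5/2 + O(x^4).
The coefficient of x^3 is -1/12.

Final answer: -1/12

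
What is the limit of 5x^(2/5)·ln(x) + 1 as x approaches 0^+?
The product is a 0·∞ indeterminate form at x → 0⁺.
Rewrite the product as 5·ln(x) / x^(-2/5) and apply L'Hôpital, or use the standard hierarchy x^(-2/5) ≫ |ln x| as x → 0⁺.
The indeterminate product → 0, so the limit = 1.

Final answer: 1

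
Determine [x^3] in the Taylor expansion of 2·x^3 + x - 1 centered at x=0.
Expand to order 3: 2·x^3 + x - 1 = 2·x^3 + x - 1 + O(x^4).
The coefficient of x^3 is 2.

Final answer: 2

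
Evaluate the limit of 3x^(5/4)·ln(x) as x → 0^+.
This is a 0·∞ indeterminate form at x → 0⁺.
Rewrite the product as 3·ln(x) / x^(-5/4) and apply L'Hôpital, or use the standard hierarchy x^(-5/4) ≫ |ln x| as x → 0⁺.
The indeterminate product → 0, so the limit = 0.

Final answer: 0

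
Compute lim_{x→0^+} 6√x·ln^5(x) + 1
The product is a 0·∞ indeterminate form at x → 0⁺.
Rewrite the product as 6·ln^5(x) / x^(-1/2) and apply L'Hôpital, or use the standard hierarchy x^(-1/2) ≫ |ln x|^5 as x → 0⁺.
The indeterminate product → 0, so the limit = 1.

Final answer: 1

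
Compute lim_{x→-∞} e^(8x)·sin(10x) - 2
Evaluate the dominant behaviour as x → -∞; each term tends to a finite value or vanishes.
Limit = -2.

Final answer: -2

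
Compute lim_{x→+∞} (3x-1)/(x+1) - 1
Evaluate the dominant behaviour as x → +∞; each term tends to a finite value or vanishes.
Limit = 2.

Final answer: 2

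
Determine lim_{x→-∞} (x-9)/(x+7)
Evaluate the dominant behaviour as x → -∞; each term tends to a finite value or vanishes.
Limit = 1.

Final answer: 1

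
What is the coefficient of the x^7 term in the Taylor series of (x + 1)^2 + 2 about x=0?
Expand to order 7: (x + 1)^2 + 2 = x^2 + 2·x + 3 + O(x^8).
The coefficient of x^7 is 0.

Final answer: 0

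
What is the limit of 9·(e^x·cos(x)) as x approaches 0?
Direct substitution at x = 0 gives 9.

Final answer: 9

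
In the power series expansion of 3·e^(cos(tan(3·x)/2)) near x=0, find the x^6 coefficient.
Expand to order 6: 3·e^(cos(tan(3·x)/2)) = -380781·e·x^6/5120 - 567·e·x^4/32 - 27·e·x^2/8 + 3·e + O(x^7).
The coefficient of x^6 is -380781·e/5120.

Final answer: -380781·e/5120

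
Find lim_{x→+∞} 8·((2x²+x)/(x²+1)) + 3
Evaluate the dominant behaviour as x → +∞; each term tends to a finite value or vanishes.
Limit = 19.

Final answer: 19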